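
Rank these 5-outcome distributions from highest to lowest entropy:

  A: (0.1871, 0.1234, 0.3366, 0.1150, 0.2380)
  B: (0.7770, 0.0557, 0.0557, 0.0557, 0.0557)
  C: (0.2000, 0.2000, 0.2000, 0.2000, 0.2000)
C > A > B

Key insight: Entropy is maximized by uniform distributions and minimized by concentrated distributions.

- Uniform distributions have maximum entropy log₂(5) = 2.3219 bits
- The more "peaked" or concentrated a distribution, the lower its entropy

Entropies:
  H(A) = 2.2053 bits
  H(B) = 1.2116 bits
  H(C) = 2.3219 bits

Ranking: C > A > B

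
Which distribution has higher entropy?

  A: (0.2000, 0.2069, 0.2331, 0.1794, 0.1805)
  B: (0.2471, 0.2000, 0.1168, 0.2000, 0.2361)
A

Both distributions are close to uniform, making this a harder comparison.

H(A) = 2.3150 bits
H(B) = 2.2806 bits

The distribution closer to uniform has higher entropy.
Answer: A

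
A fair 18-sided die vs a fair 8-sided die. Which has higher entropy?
18-sided die

Both are uniform distributions; for uniform over n outcomes, H = log₂(n). H(18-sided) = log₂(18) = 4.170 bits and H(8-sided) = log₂(8) = 3.000 bits. More outcomes in a uniform distribution means higher entropy.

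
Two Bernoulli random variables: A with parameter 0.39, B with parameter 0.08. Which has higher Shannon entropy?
A

For binary distributions, entropy is maximized at p=0.5 and decreases as p moves toward 0 or 1.

H(A) = H(0.39) = 0.9648 bits
H(B) = H(0.08) = 0.4022 bits

Distribution A (p=0.39) is closer to uniform (p=0.5), so it has higher entropy.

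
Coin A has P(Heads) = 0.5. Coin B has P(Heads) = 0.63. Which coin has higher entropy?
A

For binary distributions, entropy is maximized at p=0.5 and decreases as p moves toward 0 or 1.

H(A) = H(0.5) = 1.0000 bits
H(B) = H(0.63) = 0.9507 bits

Distribution A (p=0.5) is closer to uniform (p=0.5), so it has higher entropy.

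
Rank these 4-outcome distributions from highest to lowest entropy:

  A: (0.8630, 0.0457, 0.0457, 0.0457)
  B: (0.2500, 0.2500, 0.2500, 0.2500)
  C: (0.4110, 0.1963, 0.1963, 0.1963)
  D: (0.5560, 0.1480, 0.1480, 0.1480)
B > C > D > A

Key insight: Entropy is maximized by uniform distributions and minimized by concentrated distributions.

Entropies:
  H(A) = 0.7935 bits
  H(B) = 2.0000 bits
  H(C) = 1.9106 bits
  H(D) = 1.6947 bits

Ranking: B > C > D > A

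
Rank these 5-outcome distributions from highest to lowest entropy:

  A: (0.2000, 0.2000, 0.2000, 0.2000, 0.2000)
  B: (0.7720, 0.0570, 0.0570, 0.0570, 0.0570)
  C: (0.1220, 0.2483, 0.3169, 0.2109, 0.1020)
A > C > B

Key insight: Entropy is maximized by uniform distributions and minimized by concentrated distributions.

- Uniform distributions have maximum entropy log₂(5) = 2.3219 bits
- The more "peaked" or concentrated a distribution, the lower its entropy

Entropies:
  H(A) = 2.3219 bits
  H(B) = 1.2305 bits
  H(C) = 2.2041 bits

Ranking: A > C > B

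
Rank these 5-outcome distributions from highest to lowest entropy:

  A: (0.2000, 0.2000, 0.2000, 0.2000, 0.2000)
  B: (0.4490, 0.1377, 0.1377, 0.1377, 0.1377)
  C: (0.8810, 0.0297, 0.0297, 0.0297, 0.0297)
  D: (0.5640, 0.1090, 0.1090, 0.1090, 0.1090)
A > B > D > C

Key insight: Entropy is maximized by uniform distributions and minimized by concentrated distributions.

Entropies:
  H(A) = 2.3219 bits
  H(B) = 2.0945 bits
  H(C) = 0.7645 bits
  H(D) = 1.8601 bits

Ranking: A > B > D > C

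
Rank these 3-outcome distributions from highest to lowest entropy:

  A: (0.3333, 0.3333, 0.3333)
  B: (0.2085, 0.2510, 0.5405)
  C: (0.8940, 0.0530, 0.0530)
A > B > C

Key insight: Entropy is maximized by uniform distributions and minimized by concentrated distributions.

- Uniform distributions have maximum entropy log₂(3) = 1.5850 bits
- The more "peaked" or concentrated a distribution, the lower its entropy

Entropies:
  H(A) = 1.5850 bits
  H(B) = 1.4519 bits
  H(C) = 0.5937 bits

Ranking: A > B > C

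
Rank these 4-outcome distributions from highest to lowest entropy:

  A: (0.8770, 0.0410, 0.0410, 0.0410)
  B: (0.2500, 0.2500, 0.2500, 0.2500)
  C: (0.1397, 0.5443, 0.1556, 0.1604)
B > C > A

Key insight: Entropy is maximized by uniform distributions and minimized by concentrated distributions.

- Uniform distributions have maximum entropy log₂(4) = 2.0000 bits
- The more "peaked" or concentrated a distribution, the lower its entropy

Entropies:
  H(A) = 0.7329 bits
  H(B) = 2.0000 bits
  H(C) = 1.7154 bits

Ranking: B > C > A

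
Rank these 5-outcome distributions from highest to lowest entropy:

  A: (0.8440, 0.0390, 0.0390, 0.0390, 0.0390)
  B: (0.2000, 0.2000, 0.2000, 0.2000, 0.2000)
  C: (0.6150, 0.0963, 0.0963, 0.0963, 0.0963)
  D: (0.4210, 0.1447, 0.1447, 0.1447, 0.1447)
B > D > C > A

Key insight: Entropy is maximized by uniform distributions and minimized by concentrated distributions.

Entropies:
  H(A) = 0.9367 bits
  H(B) = 2.3219 bits
  H(C) = 1.7315 bits
  H(D) = 2.1399 bits

Ranking: B > D > C > A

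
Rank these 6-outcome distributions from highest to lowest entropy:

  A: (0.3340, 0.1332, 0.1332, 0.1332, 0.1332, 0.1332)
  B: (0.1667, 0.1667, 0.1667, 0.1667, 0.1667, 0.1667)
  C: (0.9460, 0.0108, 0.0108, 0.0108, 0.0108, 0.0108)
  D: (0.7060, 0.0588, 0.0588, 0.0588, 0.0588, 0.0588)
B > A > D > C

Key insight: Entropy is maximized by uniform distributions and minimized by concentrated distributions.

Entropies:
  H(A) = 2.4654 bits
  H(B) = 2.5850 bits
  H(C) = 0.4285 bits
  H(D) = 1.5565 bits

Ranking: B > A > D > C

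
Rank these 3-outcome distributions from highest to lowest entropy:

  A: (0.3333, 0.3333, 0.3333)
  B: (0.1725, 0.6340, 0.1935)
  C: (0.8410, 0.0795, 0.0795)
A > B > C

Key insight: Entropy is maximized by uniform distributions and minimized by concentrated distributions.

- Uniform distributions have maximum entropy log₂(3) = 1.5850 bits
- The more "peaked" or concentrated a distribution, the lower its entropy

Entropies:
  H(A) = 1.5850 bits
  H(B) = 1.3127 bits
  H(C) = 0.7909 bits

Ranking: A > B > C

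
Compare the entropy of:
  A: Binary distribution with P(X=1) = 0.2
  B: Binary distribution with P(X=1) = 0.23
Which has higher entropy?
B

For binary distributions, entropy is maximized at p=0.5 and decreases as p moves toward 0 or 1.

H(A) = H(0.2) = 0.7219 bits
H(B) = H(0.23) = 0.7780 bits

Distribution B (p=0.23) is closer to uniform (p=0.5), so it has higher entropy.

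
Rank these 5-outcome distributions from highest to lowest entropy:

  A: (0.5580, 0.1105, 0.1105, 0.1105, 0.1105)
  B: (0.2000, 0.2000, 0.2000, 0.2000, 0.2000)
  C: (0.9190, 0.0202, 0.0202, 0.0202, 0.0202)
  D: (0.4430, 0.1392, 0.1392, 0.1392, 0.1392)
B > D > A > C

Key insight: Entropy is maximized by uniform distributions and minimized by concentrated distributions.

Entropies:
  H(A) = 1.8743 bits
  H(B) = 2.3219 bits
  H(C) = 0.5677 bits
  H(D) = 2.1046 bits

Ranking: B > D > A > C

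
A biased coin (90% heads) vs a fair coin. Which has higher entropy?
Fair coin

The fair coin is uniform (p=0.5), maximizing binary entropy at 1 bit. The biased coin has H(0.90) ≈ 0.469 bits — its outcome is more predictable, so its entropy is lower.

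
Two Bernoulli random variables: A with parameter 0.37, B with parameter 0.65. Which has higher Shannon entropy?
A

For binary distributions, entropy is maximized at p=0.5 and decreases as p moves toward 0 or 1.

H(A) = H(0.37) = 0.9507 bits
H(B) = H(0.65) = 0.9341 bits

Distribution A (p=0.37) is closer to uniform (p=0.5), so it has higher entropy.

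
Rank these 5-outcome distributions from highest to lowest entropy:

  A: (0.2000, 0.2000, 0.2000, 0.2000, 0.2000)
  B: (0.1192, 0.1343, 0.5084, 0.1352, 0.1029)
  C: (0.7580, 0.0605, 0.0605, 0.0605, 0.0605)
A > B > C

Key insight: Entropy is maximized by uniform distributions and minimized by concentrated distributions.

- Uniform distributions have maximum entropy log₂(5) = 2.3219 bits
- The more "peaked" or concentrated a distribution, the lower its entropy

Entropies:
  H(A) = 2.3219 bits
  H(B) = 1.9788 bits
  H(C) = 1.2824 bits

Ranking: A > B > C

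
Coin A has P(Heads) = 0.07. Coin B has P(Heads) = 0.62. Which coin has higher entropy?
B

For binary distributions, entropy is maximized at p=0.5 and decreases as p moves toward 0 or 1.

H(A) = H(0.07) = 0.3659 bits
H(B) = H(0.62) = 0.9580 bits

Distribution B (p=0.62) is closer to uniform (p=0.5), so it has higher entropy.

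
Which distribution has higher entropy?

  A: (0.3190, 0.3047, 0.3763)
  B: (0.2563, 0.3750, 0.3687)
A

Both distributions are close to uniform, making this a harder comparison.

H(A) = 1.5789 bits
H(B) = 1.5648 bits

The distribution closer to uniform has higher entropy.
Answer: A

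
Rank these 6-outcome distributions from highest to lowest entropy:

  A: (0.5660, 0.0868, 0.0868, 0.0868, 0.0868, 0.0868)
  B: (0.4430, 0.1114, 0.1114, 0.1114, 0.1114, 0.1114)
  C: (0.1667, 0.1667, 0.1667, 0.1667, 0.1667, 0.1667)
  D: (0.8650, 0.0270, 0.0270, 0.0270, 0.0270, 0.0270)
C > B > A > D

Key insight: Entropy is maximized by uniform distributions and minimized by concentrated distributions.

Entropies:
  H(A) = 1.9951 bits
  H(B) = 2.2839 bits
  H(C) = 2.5850 bits
  H(D) = 0.8845 bits

Ranking: C > B > A > D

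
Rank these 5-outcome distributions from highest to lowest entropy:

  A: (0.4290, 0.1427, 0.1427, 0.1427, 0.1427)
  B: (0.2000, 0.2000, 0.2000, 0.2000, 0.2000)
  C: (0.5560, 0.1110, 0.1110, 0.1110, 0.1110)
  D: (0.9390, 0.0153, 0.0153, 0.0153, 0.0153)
B > A > C > D

Key insight: Entropy is maximized by uniform distributions and minimized by concentrated distributions.

Entropies:
  H(A) = 2.1274 bits
  H(B) = 2.3219 bits
  H(C) = 1.8789 bits
  H(D) = 0.4534 bits

Ranking: B > A > C > D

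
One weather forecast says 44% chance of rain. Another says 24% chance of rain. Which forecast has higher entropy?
44% forecast

Treat each forecast as a Bernoulli distribution. Binary entropy is maximized at p=0.5 and falls off symmetrically toward 0 or 1. The 44% forecast is closer to 50%, so it is more uncertain. H(44%) ≈ 0.990 bits, H(24%) ≈ 0.795 bits.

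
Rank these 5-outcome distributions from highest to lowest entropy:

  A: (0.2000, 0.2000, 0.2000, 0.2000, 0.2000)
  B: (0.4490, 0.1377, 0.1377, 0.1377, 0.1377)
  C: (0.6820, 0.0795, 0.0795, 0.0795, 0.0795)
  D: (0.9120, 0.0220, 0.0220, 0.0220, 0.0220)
A > B > C > D

Key insight: Entropy is maximized by uniform distributions and minimized by concentrated distributions.

Entropies:
  H(A) = 2.3219 bits
  H(B) = 2.0945 bits
  H(C) = 1.5382 bits
  H(D) = 0.6058 bits

Ranking: A > B > C > D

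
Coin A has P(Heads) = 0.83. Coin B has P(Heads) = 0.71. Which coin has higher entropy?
B

For binary distributions, entropy is maximized at p=0.5 and decreases as p moves toward 0 or 1.

H(A) = H(0.83) = 0.6577 bits
H(B) = H(0.71) = 0.8687 bits

Distribution B (p=0.71) is closer to uniform (p=0.5), so it has higher entropy.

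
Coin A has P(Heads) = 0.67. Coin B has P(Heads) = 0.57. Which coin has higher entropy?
B

For binary distributions, entropy is maximized at p=0.5 and decreases as p moves toward 0 or 1.

H(A) = H(0.67) = 0.9149 bits
H(B) = H(0.57) = 0.9858 bits

Distribution B (p=0.57) is closer to uniform (p=0.5), so it has higher entropy.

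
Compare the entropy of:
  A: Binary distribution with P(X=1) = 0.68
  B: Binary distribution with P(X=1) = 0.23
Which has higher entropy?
A

For binary distributions, entropy is maximized at p=0.5 and decreases as p moves toward 0 or 1.

H(A) = H(0.68) = 0.9044 bits
H(B) = H(0.23) = 0.7780 bits

Distribution A (p=0.68) is closer to uniform (p=0.5), so it has higher entropy.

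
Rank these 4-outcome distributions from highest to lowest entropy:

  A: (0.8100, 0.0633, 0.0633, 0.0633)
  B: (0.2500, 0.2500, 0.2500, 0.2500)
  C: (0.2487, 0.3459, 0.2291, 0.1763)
B > C > A

Key insight: Entropy is maximized by uniform distributions and minimized by concentrated distributions.

- Uniform distributions have maximum entropy log₂(4) = 2.0000 bits
- The more "peaked" or concentrated a distribution, the lower its entropy

Entropies:
  H(A) = 1.0026 bits
  H(B) = 2.0000 bits
  H(C) = 1.9576 bits

Ranking: B > C > A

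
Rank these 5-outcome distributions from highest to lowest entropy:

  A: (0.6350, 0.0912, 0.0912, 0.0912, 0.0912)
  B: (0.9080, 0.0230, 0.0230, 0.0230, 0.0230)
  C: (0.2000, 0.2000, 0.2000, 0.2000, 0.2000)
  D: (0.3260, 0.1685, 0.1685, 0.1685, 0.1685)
C > D > A > B

Key insight: Entropy is maximized by uniform distributions and minimized by concentrated distributions.

Entropies:
  H(A) = 1.6768 bits
  H(B) = 0.6271 bits
  H(C) = 2.3219 bits
  H(D) = 2.2588 bits

Ranking: C > D > A > B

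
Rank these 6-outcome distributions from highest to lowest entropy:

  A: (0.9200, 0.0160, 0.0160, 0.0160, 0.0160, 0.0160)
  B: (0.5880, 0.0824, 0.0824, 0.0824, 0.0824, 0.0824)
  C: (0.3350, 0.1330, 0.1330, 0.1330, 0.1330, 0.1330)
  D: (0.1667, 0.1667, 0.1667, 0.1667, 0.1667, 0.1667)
D > C > B > A

Key insight: Entropy is maximized by uniform distributions and minimized by concentrated distributions.

Entropies:
  H(A) = 0.5879 bits
  H(B) = 1.9342 bits
  H(C) = 2.4640 bits
  H(D) = 2.5850 bits

Ranking: D > C > B > A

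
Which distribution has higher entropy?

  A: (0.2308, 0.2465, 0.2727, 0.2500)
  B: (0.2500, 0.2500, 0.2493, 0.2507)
B

Both distributions are close to uniform, making this a harder comparison.

H(A) = 1.9974 bits
H(B) = 2.0000 bits

The distribution closer to uniform has higher entropy.
Answer: B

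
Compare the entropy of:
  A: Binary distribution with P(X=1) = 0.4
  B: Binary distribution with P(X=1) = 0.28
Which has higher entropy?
A

For binary distributions, entropy is maximized at p=0.5 and decreases as p moves toward 0 or 1.

H(A) = H(0.4) = 0.9710 bits
H(B) = H(0.28) = 0.8555 bits

Distribution A (p=0.4) is closer to uniform (p=0.5), so it has higher entropy.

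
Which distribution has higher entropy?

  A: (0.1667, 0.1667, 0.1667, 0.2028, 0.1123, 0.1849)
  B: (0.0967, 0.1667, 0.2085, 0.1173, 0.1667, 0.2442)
A

Both distributions are close to uniform, making this a harder comparison.

H(A) = 2.5638 bits
H(B) = 2.5184 bits

The distribution closer to uniform has higher entropy.
Answer: A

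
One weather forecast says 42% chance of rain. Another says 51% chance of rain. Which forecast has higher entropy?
51% forecast

Treat each forecast as a Bernoulli distribution. Binary entropy is maximized at p=0.5 and falls off symmetrically toward 0 or 1. The 51% forecast is closer to 50%, so it is more uncertain. H(42%) ≈ 0.981 bits, H(51%) ≈ 1.000 bits.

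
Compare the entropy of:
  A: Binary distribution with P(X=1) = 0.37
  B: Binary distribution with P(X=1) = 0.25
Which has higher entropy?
A

For binary distributions, entropy is maximized at p=0.5 and decreases as p moves toward 0 or 1.

H(A) = H(0.37) = 0.9507 bits
H(B) = H(0.25) = 0.8113 bits

Distribution A (p=0.37) is closer to uniform (p=0.5), so it has higher entropy.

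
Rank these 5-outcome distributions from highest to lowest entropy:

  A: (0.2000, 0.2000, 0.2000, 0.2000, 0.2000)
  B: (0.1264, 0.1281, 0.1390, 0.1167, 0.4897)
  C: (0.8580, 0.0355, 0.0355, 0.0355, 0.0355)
A > B > C

Key insight: Entropy is maximized by uniform distributions and minimized by concentrated distributions.

- Uniform distributions have maximum entropy log₂(5) = 2.3219 bits
- The more "peaked" or concentrated a distribution, the lower its entropy

Entropies:
  H(A) = 2.3219 bits
  H(B) = 2.0188 bits
  H(C) = 0.8735 bits

Ranking: A > B > C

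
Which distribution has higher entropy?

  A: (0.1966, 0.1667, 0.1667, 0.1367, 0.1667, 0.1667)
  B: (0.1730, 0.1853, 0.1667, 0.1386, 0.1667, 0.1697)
B

Both distributions are close to uniform, making this a harder comparison.

H(A) = 2.5772 bits
H(B) = 2.5797 bits

The distribution closer to uniform has higher entropy.
Answer: B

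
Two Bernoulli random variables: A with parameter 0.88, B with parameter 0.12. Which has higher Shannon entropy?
Equal

For binary distributions, entropy is maximized at p=0.5 and decreases as p moves toward 0 or 1.

H(A) = H(0.88) = 0.5294 bits
H(B) = H(0.12) = 0.5294 bits

Both distributions are equally far from uniform (|0.88-0.5| = |0.12-0.5|), so they have the same entropy.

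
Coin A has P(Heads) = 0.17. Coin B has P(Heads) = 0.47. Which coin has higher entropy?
B

For binary distributions, entropy is maximized at p=0.5 and decreases as p moves toward 0 or 1.

H(A) = H(0.17) = 0.6577 bits
H(B) = H(0.47) = 0.9974 bits

Distribution B (p=0.47) is closer to uniform (p=0.5), so it has higher entropy.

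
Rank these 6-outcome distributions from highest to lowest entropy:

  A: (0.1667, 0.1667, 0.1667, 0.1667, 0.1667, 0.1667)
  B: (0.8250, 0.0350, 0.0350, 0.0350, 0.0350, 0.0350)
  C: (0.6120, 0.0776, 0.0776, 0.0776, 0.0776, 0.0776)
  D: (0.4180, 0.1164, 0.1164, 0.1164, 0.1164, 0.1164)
A > D > C > B

Key insight: Entropy is maximized by uniform distributions and minimized by concentrated distributions.

Entropies:
  H(A) = 2.5850 bits
  H(B) = 1.0754 bits
  H(C) = 1.8644 bits
  H(D) = 2.3319 bits

Ranking: A > D > C > B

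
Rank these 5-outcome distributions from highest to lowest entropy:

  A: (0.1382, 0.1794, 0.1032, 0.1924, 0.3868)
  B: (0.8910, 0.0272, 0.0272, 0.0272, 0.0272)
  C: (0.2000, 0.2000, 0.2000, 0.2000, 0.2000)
C > A > B

Key insight: Entropy is maximized by uniform distributions and minimized by concentrated distributions.

- Uniform distributions have maximum entropy log₂(5) = 2.3219 bits
- The more "peaked" or concentrated a distribution, the lower its entropy

Entropies:
  H(A) = 2.1650 bits
  H(B) = 0.7149 bits
  H(C) = 2.3219 bits

Ranking: C > A > B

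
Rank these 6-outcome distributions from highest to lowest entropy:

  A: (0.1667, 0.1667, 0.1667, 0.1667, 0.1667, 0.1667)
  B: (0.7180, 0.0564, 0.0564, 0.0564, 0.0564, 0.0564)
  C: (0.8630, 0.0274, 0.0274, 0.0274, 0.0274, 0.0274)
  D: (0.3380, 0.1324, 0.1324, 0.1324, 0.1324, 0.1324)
A > D > B > C

Key insight: Entropy is maximized by uniform distributions and minimized by concentrated distributions.

Entropies:
  H(A) = 2.5850 bits
  H(B) = 1.5129 bits
  H(C) = 0.8944 bits
  H(D) = 2.4600 bits

Ranking: A > D > B > C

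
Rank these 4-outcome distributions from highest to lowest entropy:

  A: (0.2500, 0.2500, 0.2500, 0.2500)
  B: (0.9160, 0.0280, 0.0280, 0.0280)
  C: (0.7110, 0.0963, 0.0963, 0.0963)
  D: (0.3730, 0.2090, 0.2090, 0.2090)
A > D > C > B

Key insight: Entropy is maximized by uniform distributions and minimized by concentrated distributions.

Entropies:
  H(A) = 2.0000 bits
  H(B) = 0.5493 bits
  H(C) = 1.3255 bits
  H(D) = 1.9467 bits

Ranking: A > D > C > B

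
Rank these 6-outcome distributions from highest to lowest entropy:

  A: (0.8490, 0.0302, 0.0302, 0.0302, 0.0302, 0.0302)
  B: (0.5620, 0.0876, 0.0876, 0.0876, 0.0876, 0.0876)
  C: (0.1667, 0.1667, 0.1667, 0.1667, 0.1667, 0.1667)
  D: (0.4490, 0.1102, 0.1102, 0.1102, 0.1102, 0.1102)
C > D > B > A

Key insight: Entropy is maximized by uniform distributions and minimized by concentrated distributions.

Entropies:
  H(A) = 0.9629 bits
  H(B) = 2.0059 bits
  H(C) = 2.5850 bits
  H(D) = 2.2719 bits

Ranking: C > D > B > A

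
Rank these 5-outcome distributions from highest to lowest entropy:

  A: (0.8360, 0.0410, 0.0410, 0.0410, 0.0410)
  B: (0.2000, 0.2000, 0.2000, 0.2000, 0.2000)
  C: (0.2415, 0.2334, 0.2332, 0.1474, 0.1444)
B > C > A

Key insight: Entropy is maximized by uniform distributions and minimized by concentrated distributions.

- Uniform distributions have maximum entropy log₂(5) = 2.3219 bits
- The more "peaked" or concentrated a distribution, the lower its entropy

Entropies:
  H(A) = 0.9718 bits
  H(B) = 2.3219 bits
  H(C) = 2.2851 bits

Ranking: B > C > A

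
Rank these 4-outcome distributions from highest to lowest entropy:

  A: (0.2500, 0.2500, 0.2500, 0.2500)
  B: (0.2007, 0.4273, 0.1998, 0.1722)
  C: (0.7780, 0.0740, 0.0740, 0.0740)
A > B > C

Key insight: Entropy is maximized by uniform distributions and minimized by concentrated distributions.

- Uniform distributions have maximum entropy log₂(4) = 2.0000 bits
- The more "peaked" or concentrated a distribution, the lower its entropy

Entropies:
  H(A) = 2.0000 bits
  H(B) = 1.8904 bits
  H(C) = 1.1157 bits

Ranking: A > B > C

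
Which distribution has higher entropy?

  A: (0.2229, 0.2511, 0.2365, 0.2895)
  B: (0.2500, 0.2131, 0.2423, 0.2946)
A

Both distributions are close to uniform, making this a harder comparison.

H(A) = 1.9930 bits
H(B) = 1.9903 bits

The distribution closer to uniform has higher entropy.
Answer: A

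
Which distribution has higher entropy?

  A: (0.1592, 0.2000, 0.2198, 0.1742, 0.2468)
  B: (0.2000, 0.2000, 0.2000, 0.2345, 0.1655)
B

Both distributions are close to uniform, making this a harder comparison.

H(A) = 2.3043 bits
H(B) = 2.3133 bits

The distribution closer to uniform has higher entropy.
Answer: B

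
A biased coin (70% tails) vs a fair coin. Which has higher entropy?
Fair coin

The fair coin is uniform (p=0.5), maximizing binary entropy at 1 bit. The biased coin has H(0.70) ≈ 0.881 bits — its outcome is more predictable, so its entropy is lower.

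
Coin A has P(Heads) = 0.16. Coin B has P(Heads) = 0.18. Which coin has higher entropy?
B

For binary distributions, entropy is maximized at p=0.5 and decreases as p moves toward 0 or 1.

H(A) = H(0.16) = 0.6343 bits
H(B) = H(0.18) = 0.6801 bits

Distribution B (p=0.18) is closer to uniform (p=0.5), so it has higher entropy.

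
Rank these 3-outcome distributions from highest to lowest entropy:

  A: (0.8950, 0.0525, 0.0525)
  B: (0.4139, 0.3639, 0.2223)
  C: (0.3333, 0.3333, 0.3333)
C > B > A

Key insight: Entropy is maximized by uniform distributions and minimized by concentrated distributions.

- Uniform distributions have maximum entropy log₂(3) = 1.5850 bits
- The more "peaked" or concentrated a distribution, the lower its entropy

Entropies:
  H(A) = 0.5896 bits
  H(B) = 1.5397 bits
  H(C) = 1.5850 bits

Ranking: C > B > A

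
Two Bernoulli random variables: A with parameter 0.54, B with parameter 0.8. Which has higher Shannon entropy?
A

For binary distributions, entropy is maximized at p=0.5 and decreases as p moves toward 0 or 1.

H(A) = H(0.54) = 0.9954 bits
H(B) = H(0.8) = 0.7219 bits

Distribution A (p=0.54) is closer to uniform (p=0.5), so it has higher entropy.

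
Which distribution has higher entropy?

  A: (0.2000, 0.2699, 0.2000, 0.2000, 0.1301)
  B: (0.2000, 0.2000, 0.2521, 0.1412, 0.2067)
B

Both distributions are close to uniform, making this a harder comparison.

H(A) = 2.2859 bits
H(B) = 2.2988 bits

The distribution closer to uniform has higher entropy.
Answer: B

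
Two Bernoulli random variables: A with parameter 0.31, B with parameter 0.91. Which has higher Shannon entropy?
A

For binary distributions, entropy is maximized at p=0.5 and decreases as p moves toward 0 or 1.

H(A) = H(0.31) = 0.8932 bits
H(B) = H(0.91) = 0.4365 bits

Distribution A (p=0.31) is closer to uniform (p=0.5), so it has higher entropy.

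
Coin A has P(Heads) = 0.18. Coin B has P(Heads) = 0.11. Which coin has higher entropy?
A

For binary distributions, entropy is maximized at p=0.5 and decreases as p moves toward 0 or 1.

H(A) = H(0.18) = 0.6801 bits
H(B) = H(0.11) = 0.4999 bits

Distribution A (p=0.18) is closer to uniform (p=0.5), so it has higher entropy.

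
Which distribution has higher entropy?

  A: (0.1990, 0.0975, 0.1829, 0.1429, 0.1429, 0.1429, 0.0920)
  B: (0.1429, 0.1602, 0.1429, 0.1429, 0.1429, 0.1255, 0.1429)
B

Both distributions are close to uniform, making this a harder comparison.

H(A) = 2.7591 bits
H(B) = 2.8043 bits

The distribution closer to uniform has higher entropy.
Answer: B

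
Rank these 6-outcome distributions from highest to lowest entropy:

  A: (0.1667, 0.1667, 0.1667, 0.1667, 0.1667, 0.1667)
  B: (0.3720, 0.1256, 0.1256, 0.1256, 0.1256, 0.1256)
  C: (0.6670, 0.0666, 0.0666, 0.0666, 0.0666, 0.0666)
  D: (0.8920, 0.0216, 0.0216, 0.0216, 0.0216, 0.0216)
A > B > C > D

Key insight: Entropy is maximized by uniform distributions and minimized by concentrated distributions.

Entropies:
  H(A) = 2.5850 bits
  H(B) = 2.4104 bits
  H(C) = 1.6912 bits
  H(D) = 0.7446 bits

Ranking: A > B > C > D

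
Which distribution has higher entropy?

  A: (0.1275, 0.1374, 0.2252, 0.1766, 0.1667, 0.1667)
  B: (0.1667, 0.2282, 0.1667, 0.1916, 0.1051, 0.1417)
A

Both distributions are close to uniform, making this a harder comparison.

H(A) = 2.5600 bits
H(B) = 2.5460 bits

The distribution closer to uniform has higher entropy.
Answer: A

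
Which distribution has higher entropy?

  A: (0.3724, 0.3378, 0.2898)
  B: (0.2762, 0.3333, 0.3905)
A

Both distributions are close to uniform, making this a harder comparison.

H(A) = 1.5775 bits
H(B) = 1.5708 bits

The distribution closer to uniform has higher entropy.
Answer: A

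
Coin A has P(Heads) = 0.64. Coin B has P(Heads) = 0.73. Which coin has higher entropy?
A

For binary distributions, entropy is maximized at p=0.5 and decreases as p moves toward 0 or 1.

H(A) = H(0.64) = 0.9427 bits
H(B) = H(0.73) = 0.8415 bits

Distribution A (p=0.64) is closer to uniform (p=0.5), so it has higher entropy.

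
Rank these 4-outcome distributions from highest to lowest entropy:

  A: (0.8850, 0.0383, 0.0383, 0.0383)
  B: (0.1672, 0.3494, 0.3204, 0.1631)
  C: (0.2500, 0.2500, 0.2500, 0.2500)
C > B > A

Key insight: Entropy is maximized by uniform distributions and minimized by concentrated distributions.

- Uniform distributions have maximum entropy log₂(4) = 2.0000 bits
- The more "peaked" or concentrated a distribution, the lower its entropy

Entropies:
  H(A) = 0.6971 bits
  H(B) = 1.9142 bits
  H(C) = 2.0000 bits

Ranking: C > B > A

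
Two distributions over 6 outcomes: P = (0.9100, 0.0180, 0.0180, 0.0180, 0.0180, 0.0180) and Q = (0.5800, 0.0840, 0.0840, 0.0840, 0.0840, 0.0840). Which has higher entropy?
Q

P is highly concentrated on one outcome (91%), making it nearly deterministic. Q spreads its mass more evenly (max 58%). The more spread-out distribution has higher entropy: H(P) ≈ 0.645 bits, H(Q) ≈ 1.957 bits.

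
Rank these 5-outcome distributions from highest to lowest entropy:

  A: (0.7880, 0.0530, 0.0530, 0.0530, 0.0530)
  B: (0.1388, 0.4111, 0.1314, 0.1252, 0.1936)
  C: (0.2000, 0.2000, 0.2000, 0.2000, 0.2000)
C > B > A

Key insight: Entropy is maximized by uniform distributions and minimized by concentrated distributions.

- Uniform distributions have maximum entropy log₂(5) = 2.3219 bits
- The more "peaked" or concentrated a distribution, the lower its entropy

Entropies:
  H(A) = 1.1693 bits
  H(B) = 2.1411 bits
  H(C) = 2.3219 bits

Ranking: C > B > A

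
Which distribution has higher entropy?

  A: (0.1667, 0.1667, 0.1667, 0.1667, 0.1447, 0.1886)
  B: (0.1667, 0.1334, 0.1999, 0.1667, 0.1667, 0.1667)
A

Both distributions are close to uniform, making this a harder comparison.

H(A) = 2.5808 bits
H(B) = 2.5753 bits

The distribution closer to uniform has higher entropy.
Answer: A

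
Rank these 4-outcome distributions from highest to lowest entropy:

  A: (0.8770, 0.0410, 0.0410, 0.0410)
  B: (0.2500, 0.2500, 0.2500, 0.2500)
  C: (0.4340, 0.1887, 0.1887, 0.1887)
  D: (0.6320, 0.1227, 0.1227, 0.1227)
B > C > D > A

Key insight: Entropy is maximized by uniform distributions and minimized by concentrated distributions.

Entropies:
  H(A) = 0.7329 bits
  H(B) = 2.0000 bits
  H(C) = 1.8845 bits
  H(D) = 1.5324 bits

Ranking: B > C > D > A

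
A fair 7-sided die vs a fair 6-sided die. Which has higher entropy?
7-sided die

Both are uniform distributions; for uniform over n outcomes, H = log₂(n). H(7-sided) = log₂(7) = 2.807 bits and H(6-sided) = log₂(6) = 2.585 bits. More outcomes in a uniform distribution means higher entropy.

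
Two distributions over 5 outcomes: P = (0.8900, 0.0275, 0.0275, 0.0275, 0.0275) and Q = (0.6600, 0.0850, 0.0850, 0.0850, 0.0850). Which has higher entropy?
Q

P is highly concentrated on one outcome (89%), making it nearly deterministic. Q spreads its mass more evenly (max 66%). The more spread-out distribution has higher entropy: H(P) ≈ 0.720 bits, H(Q) ≈ 1.605 bits.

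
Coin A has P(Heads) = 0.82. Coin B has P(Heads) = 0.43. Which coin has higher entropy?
B

For binary distributions, entropy is maximized at p=0.5 and decreases as p moves toward 0 or 1.

H(A) = H(0.82) = 0.6801 bits
H(B) = H(0.43) = 0.9858 bits

Distribution B (p=0.43) is closer to uniform (p=0.5), so it has higher entropy.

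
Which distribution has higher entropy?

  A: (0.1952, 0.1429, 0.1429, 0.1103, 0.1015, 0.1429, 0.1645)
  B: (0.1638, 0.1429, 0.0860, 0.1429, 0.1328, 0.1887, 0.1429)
A

Both distributions are close to uniform, making this a harder comparison.

H(A) = 2.7772 bits
H(B) = 2.7760 bits

The distribution closer to uniform has higher entropy.
Answer: A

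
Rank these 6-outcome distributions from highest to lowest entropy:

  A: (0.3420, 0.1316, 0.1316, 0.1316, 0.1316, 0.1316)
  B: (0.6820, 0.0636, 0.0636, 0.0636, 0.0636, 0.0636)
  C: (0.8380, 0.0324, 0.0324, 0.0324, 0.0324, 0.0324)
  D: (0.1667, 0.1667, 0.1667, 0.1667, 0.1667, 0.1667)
D > A > B > C

Key insight: Entropy is maximized by uniform distributions and minimized by concentrated distributions.

Entropies:
  H(A) = 2.4545 bits
  H(B) = 1.6406 bits
  H(C) = 1.0152 bits
  H(D) = 2.5850 bits

Ranking: D > A > B > C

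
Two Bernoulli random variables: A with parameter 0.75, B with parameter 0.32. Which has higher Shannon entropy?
B

For binary distributions, entropy is maximized at p=0.5 and decreases as p moves toward 0 or 1.

H(A) = H(0.75) = 0.8113 bits
H(B) = H(0.32) = 0.9044 bits

Distribution B (p=0.32) is closer to uniform (p=0.5), so it has higher entropy.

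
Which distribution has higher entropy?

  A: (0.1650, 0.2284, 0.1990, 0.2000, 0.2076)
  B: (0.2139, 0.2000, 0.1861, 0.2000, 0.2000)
B

Both distributions are close to uniform, making this a harder comparison.

H(A) = 2.3142 bits
H(B) = 2.3205 bits

The distribution closer to uniform has higher entropy.
Answer: B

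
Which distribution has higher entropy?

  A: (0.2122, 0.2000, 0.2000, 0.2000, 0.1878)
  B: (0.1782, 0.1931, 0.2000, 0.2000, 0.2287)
A

Both distributions are close to uniform, making this a harder comparison.

H(A) = 2.3209 bits
H(B) = 2.3171 bits

The distribution closer to uniform has higher entropy.
Answer: A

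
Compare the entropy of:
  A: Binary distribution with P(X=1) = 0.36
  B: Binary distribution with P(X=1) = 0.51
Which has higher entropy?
B

For binary distributions, entropy is maximized at p=0.5 and decreases as p moves toward 0 or 1.

H(A) = H(0.36) = 0.9427 bits
H(B) = H(0.51) = 0.9997 bits

Distribution B (p=0.51) is closer to uniform (p=0.5), so it has higher entropy.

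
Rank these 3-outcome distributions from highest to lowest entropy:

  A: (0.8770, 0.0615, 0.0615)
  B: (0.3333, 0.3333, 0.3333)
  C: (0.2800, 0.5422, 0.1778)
B > C > A

Key insight: Entropy is maximized by uniform distributions and minimized by concentrated distributions.

- Uniform distributions have maximum entropy log₂(3) = 1.5850 bits
- The more "peaked" or concentrated a distribution, the lower its entropy

Entropies:
  H(A) = 0.6609 bits
  H(B) = 1.5850 bits
  H(C) = 1.4361 bits

Ranking: B > C > A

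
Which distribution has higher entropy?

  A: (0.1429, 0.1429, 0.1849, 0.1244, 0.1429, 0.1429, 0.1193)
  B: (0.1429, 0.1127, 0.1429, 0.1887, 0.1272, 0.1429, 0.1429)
A

Both distributions are close to uniform, making this a harder comparison.

H(A) = 2.7944 bits
H(B) = 2.7915 bits

The distribution closer to uniform has higher entropy.
Answer: A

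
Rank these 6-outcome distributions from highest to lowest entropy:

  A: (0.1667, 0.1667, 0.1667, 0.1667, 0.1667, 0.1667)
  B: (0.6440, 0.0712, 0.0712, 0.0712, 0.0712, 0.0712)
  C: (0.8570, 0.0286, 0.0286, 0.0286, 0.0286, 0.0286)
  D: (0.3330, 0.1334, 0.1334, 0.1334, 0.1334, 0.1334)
A > D > B > C

Key insight: Entropy is maximized by uniform distributions and minimized by concentrated distributions.

Entropies:
  H(A) = 2.5850 bits
  H(B) = 1.7659 bits
  H(C) = 0.9241 bits
  H(D) = 2.4667 bits

Ranking: A > D > B > C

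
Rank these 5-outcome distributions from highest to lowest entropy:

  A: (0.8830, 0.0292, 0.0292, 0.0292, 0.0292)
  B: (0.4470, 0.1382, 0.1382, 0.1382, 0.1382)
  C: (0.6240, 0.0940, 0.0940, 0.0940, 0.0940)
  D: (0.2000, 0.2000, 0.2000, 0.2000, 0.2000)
D > B > C > A

Key insight: Entropy is maximized by uniform distributions and minimized by concentrated distributions.

Entropies:
  H(A) = 0.7547 bits
  H(B) = 2.0979 bits
  H(C) = 1.7072 bits
  H(D) = 2.3219 bits

Ranking: D > B > C > A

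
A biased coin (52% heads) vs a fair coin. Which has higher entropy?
Fair coin

The fair coin is uniform (p=0.5), maximizing binary entropy at 1 bit. The biased coin has H(0.52) ≈ 0.999 bits — its outcome is more predictable, so its entropy is lower.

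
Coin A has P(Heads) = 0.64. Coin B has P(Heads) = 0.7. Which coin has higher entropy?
A

For binary distributions, entropy is maximized at p=0.5 and decreases as p moves toward 0 or 1.

H(A) = H(0.64) = 0.9427 bits
H(B) = H(0.7) = 0.8813 bits

Distribution A (p=0.64) is closer to uniform (p=0.5), so it has higher entropy.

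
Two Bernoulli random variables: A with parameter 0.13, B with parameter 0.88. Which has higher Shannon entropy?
A

For binary distributions, entropy is maximized at p=0.5 and decreases as p moves toward 0 or 1.

H(A) = H(0.13) = 0.5574 bits
H(B) = H(0.88) = 0.5294 bits

Distribution A (p=0.13) is closer to uniform (p=0.5), so it has higher entropy.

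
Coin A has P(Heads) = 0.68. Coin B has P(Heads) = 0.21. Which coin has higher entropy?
A

For binary distributions, entropy is maximized at p=0.5 and decreases as p moves toward 0 or 1.

H(A) = H(0.68) = 0.9044 bits
H(B) = H(0.21) = 0.7415 bits

Distribution A (p=0.68) is closer to uniform (p=0.5), so it has higher entropy.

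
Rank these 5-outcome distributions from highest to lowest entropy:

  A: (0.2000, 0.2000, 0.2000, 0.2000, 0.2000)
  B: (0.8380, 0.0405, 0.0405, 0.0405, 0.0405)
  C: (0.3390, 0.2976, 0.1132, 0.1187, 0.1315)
A > C > B

Key insight: Entropy is maximized by uniform distributions and minimized by concentrated distributions.

- Uniform distributions have maximum entropy log₂(5) = 2.3219 bits
- The more "peaked" or concentrated a distribution, the lower its entropy

Entropies:
  H(A) = 2.3219 bits
  H(B) = 0.9631 bits
  H(C) = 2.1550 bits

Ranking: A > C > B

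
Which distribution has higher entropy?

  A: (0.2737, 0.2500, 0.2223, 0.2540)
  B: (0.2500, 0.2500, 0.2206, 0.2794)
A

Both distributions are close to uniform, making this a harder comparison.

H(A) = 1.9961 bits
H(B) = 1.9950 bits

The distribution closer to uniform has higher entropy.
Answer: A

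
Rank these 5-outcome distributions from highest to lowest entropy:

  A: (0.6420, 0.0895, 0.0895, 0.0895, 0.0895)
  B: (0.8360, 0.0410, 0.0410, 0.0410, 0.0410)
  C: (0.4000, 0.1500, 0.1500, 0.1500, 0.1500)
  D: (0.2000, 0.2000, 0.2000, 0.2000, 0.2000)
D > C > A > B

Key insight: Entropy is maximized by uniform distributions and minimized by concentrated distributions.

Entropies:
  H(A) = 1.6570 bits
  H(B) = 0.9718 bits
  H(C) = 2.1710 bits
  H(D) = 2.3219 bits

Ranking: D > C > A > B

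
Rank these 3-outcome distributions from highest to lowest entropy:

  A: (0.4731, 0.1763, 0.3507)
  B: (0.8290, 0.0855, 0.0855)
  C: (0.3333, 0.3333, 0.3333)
C > A > B

Key insight: Entropy is maximized by uniform distributions and minimized by concentrated distributions.

- Uniform distributions have maximum entropy log₂(3) = 1.5850 bits
- The more "peaked" or concentrated a distribution, the lower its entropy

Entropies:
  H(A) = 1.4824 bits
  H(B) = 0.8310 bits
  H(C) = 1.5850 bits

Ranking: C > A > B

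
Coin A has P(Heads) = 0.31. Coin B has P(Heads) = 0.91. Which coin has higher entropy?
A

For binary distributions, entropy is maximized at p=0.5 and decreases as p moves toward 0 or 1.

H(A) = H(0.31) = 0.8932 bits
H(B) = H(0.91) = 0.4365 bits

Distribution A (p=0.31) is closer to uniform (p=0.5), so it has higher entropy.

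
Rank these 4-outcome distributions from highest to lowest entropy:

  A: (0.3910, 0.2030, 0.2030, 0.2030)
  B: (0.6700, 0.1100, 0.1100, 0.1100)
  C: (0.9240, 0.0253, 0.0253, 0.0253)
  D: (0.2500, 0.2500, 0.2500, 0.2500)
D > A > B > C

Key insight: Entropy is maximized by uniform distributions and minimized by concentrated distributions.

Entropies:
  H(A) = 1.9307 bits
  H(B) = 1.4380 bits
  H(C) = 0.5084 bits
  H(D) = 2.0000 bits

Ranking: D > A > B > C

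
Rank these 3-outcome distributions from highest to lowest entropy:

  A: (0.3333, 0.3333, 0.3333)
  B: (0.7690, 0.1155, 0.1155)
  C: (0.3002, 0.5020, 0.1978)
A > C > B

Key insight: Entropy is maximized by uniform distributions and minimized by concentrated distributions.

- Uniform distributions have maximum entropy log₂(3) = 1.5850 bits
- The more "peaked" or concentrated a distribution, the lower its entropy

Entropies:
  H(A) = 1.5850 bits
  H(B) = 1.0108 bits
  H(C) = 1.4827 bits

Ranking: A > C > B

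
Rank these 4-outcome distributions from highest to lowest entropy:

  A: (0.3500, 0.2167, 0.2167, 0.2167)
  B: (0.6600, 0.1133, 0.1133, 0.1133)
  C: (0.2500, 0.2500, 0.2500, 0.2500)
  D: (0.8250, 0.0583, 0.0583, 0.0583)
C > A > B > D

Key insight: Entropy is maximized by uniform distributions and minimized by concentrated distributions.

Entropies:
  H(A) = 1.9643 bits
  H(B) = 1.4637 bits
  H(C) = 2.0000 bits
  H(D) = 0.9464 bits

Ranking: C > A > B > D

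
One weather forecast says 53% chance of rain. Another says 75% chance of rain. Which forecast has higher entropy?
53% forecast

Treat each forecast as a Bernoulli distribution. Binary entropy is maximized at p=0.5 and falls off symmetrically toward 0 or 1. The 53% forecast is closer to 50%, so it is more uncertain. H(53%) ≈ 0.997 bits, H(75%) ≈ 0.811 bits.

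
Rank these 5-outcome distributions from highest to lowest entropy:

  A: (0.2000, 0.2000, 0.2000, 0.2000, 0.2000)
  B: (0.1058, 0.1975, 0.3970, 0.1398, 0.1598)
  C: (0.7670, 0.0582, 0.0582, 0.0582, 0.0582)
A > B > C

Key insight: Entropy is maximized by uniform distributions and minimized by concentrated distributions.

- Uniform distributions have maximum entropy log₂(5) = 2.3219 bits
- The more "peaked" or concentrated a distribution, the lower its entropy

Entropies:
  H(A) = 2.3219 bits
  H(B) = 2.1538 bits
  H(C) = 1.2492 bits

Ranking: A > B > C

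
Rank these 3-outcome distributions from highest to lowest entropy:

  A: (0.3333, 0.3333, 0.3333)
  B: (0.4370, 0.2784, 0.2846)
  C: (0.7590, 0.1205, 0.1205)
A > B > C

Key insight: Entropy is maximized by uniform distributions and minimized by concentrated distributions.

- Uniform distributions have maximum entropy log₂(3) = 1.5850 bits
- The more "peaked" or concentrated a distribution, the lower its entropy

Entropies:
  H(A) = 1.5850 bits
  H(B) = 1.5515 bits
  H(C) = 1.0377 bits

Ranking: A > B > C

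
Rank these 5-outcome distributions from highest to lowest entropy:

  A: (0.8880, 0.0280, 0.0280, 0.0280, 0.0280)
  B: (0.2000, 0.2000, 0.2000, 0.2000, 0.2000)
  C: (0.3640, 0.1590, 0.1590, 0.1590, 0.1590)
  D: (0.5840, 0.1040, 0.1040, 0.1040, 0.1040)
B > C > D > A

Key insight: Entropy is maximized by uniform distributions and minimized by concentrated distributions.

Entropies:
  H(A) = 0.7299 bits
  H(B) = 2.3219 bits
  H(C) = 2.2180 bits
  H(D) = 1.8115 bits

Ranking: B > C > D > A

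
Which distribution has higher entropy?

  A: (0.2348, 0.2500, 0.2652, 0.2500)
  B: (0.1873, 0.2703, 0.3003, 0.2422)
A

Both distributions are close to uniform, making this a harder comparison.

H(A) = 1.9987 bits
H(B) = 1.9794 bits

The distribution closer to uniform has higher entropy.
Answer: A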